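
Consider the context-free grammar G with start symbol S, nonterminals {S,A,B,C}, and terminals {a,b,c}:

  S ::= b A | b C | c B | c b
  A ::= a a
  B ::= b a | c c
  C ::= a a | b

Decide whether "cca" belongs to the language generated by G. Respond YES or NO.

CNF form of G:
  S -> T1 A | T1 C | T2 B | T2 T1
  A -> T0 T0
  B -> T1 T0 | T2 T2
  C -> T0 T0 | b
  T0 -> a
  T1 -> b
  T2 -> c

CYK table (by increasing span):
  cell(0,0) c: {T2}  orig:{}
  cell(1,1) c: {T2}  orig:{}
  cell(2,2) a: {T0}  orig:{}
  cell(0,1) cc: {B}
  cell(1,2) ca: ∅
  cell(0,2) cca: ∅

S ∉ T[0,2] ⇒ NO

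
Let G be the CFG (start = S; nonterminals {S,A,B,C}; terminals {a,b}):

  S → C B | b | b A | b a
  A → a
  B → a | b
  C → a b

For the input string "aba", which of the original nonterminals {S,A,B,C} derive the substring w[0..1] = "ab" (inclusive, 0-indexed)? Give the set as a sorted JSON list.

CNF form of G:
  S -> C B | T1 A | T1 T0 | b
  A -> a
  B -> a | b
  C -> T0 T1
  T0 -> a
  T1 -> b

CYK table (by increasing span) — only the sub-triangle for w[0..1]:
  T[0,0] 'a' = {A,B,T0}  orig:{A,B}
  T[1,1] 'b' = {B,S,T1}  orig:{B,S}
  T[0,1] 'ab' = {C}

Original NTs in T[0,1] deriving "ab": ["C"]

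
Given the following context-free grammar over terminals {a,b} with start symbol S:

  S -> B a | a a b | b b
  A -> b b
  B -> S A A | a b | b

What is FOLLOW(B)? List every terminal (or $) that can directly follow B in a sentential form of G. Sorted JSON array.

FIRST iteration:
round 1:
  A via A→b b: +{b}
  B via B→a b: +{a}
  B via B→b: +{b}
  S via S→B a: +{a,b}
  FIRST[S]={a,b}  FIRST[A]={b}  FIRST[B]={a,b}
round 2: (stable)
  FIRST[S]={a,b}  FIRST[A]={b}  FIRST[B]={a,b}

FOLLOW sets:
initialize: $ ∈ FOLLOW(S)
[1]
  B→S A A: FOLLOW(S) ⊇ FIRST(A) = {b}; new: +{b}
  B→S A A: FOLLOW(A) ⊇ FIRST(A) = {b}; new: +{b}
  S→B a: FOLLOW(B) ⊇ FIRST(a) = {a}; new: +{a}
  FOLLOW[S]={$,b}  FOLLOW[A]={b}  FOLLOW[B]={a}
[2]
  B→S A A: FOLLOW(A) ⊇ FOLLOW(B) ⊇ {a}; new: +{a}
  FOLLOW[S]={$,b}  FOLLOW[A]={a,b}  FOLLOW[B]={a}
[3] (no change)
  FOLLOW[S]={$,b}  FOLLOW[A]={a,b}  FOLLOW[B]={a}

FOLLOW(B) = ["a"]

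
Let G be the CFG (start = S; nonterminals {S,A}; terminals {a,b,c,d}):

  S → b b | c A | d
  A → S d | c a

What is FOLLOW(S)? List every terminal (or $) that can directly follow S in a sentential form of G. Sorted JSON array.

FIRST sets, iterate to fixpoint:
pass 1:
  A via A→c a: +{c}
  S via S→b b: +{b}
  S via S→c A: +{c}
  S via S→d: +{d}
  S: {b,c,d}  A: {c}
pass 2:
  A via A→S d: +{b,d}
  S: {b,c,d}  A: {b,c,d}
pass 3: — fixpoint
  S: {b,c,d}  A: {b,c,d}

FOLLOW iteration:
initialize: $ ∈ FOLLOW(S)
round 1:
  A→S d: FOLLOW(S) ⊇ FIRST(d) = {d}; new: +{d}
  S→c A: FOLLOW(A) ⊇ FOLLOW(S) ⊇ {$,d}; new: +{$,d}
  FOLLOW(S)={$,d}  FOLLOW(A)={$,d}
round 2: (stable)
  FOLLOW(S)={$,d}  FOLLOW(A)={$,d}

FOLLOW(S) = ["$", "d"]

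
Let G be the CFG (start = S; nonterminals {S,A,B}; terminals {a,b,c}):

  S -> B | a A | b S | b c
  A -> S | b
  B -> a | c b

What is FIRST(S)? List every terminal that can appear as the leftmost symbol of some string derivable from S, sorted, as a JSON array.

Compute FIRST by fixpoint:
pass 1:
  A via A→b: +{b}
  B via B→a: +{a}
  B via B→c b: +{c}
  S via S→B: +{a,c}
  S via S→b S: +{b}
  S: {a,b,c}  A: {b}  B: {a,c}
pass 2:
  A via A→S: +{a,c}
  S: {a,b,c}  A: {a,b,c}  B: {a,c}
pass 3: — fixpoint
  S: {a,b,c}  A: {a,b,c}  B: {a,c}

FIRST(S) = ["a", "b", "c"]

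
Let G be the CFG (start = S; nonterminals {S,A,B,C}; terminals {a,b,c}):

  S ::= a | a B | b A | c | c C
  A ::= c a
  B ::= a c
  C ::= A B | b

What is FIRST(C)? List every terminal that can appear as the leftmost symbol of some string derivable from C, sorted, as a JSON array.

FIRST sets, iterate to fixpoint:
[1]
  A via A→c a: +{c}
  B via B→a c: +{a}
  C via C→A B: +{c}
  C via C→b: +{b}
  S via S→a: +{a}
  S via S→b A: +{b}
  S via S→c: +{c}
  S: {a,b,c}  A: {c}  B: {a}  C: {b,c}
[2] (stable)
  S: {a,b,c}  A: {c}  B: {a}  C: {b,c}

FIRST(C) = ["b", "c"]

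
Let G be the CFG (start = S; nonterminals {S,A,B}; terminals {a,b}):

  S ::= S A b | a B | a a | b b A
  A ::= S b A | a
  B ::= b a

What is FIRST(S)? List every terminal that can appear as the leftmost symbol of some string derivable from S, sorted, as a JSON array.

FIRST iteration:
round 1:
  A via A→a: +{a}
  B via B→b a: +{b}
  S via S→a B: +{a}
  S via S→b b A: +{b}
  S: {a,b}  A: {a}  B: {b}
round 2:
  A via A→S b A: +{b}
  S: {a,b}  A: {a,b}  B: {b}
round 3: — fixpoint
  S: {a,b}  A: {a,b}  B: {b}

FIRST(S) = ["a", "b"]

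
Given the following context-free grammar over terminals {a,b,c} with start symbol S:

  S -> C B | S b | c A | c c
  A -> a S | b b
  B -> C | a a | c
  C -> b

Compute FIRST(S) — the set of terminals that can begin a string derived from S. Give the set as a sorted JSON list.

FIRST iteration:
[1]
  A via A→a S: +{a}
  A via A→b b: +{b}
  B via B→a a: +{a}
  B via B→c: +{c}
  C via C→b: +{b}
  S via S→C B: +{b}
  S via S→c A: +{c}
  S: {b,c}  A: {a,b}  B: {a,c}  C: {b}
[2]
  B via B→C: +{b}
  S: {b,c}  A: {a,b}  B: {a,b,c}  C: {b}
[3] — fixpoint
  S: {b,c}  A: {a,b}  B: {a,b,c}  C: {b}

FIRST(S) = ["b", "c"]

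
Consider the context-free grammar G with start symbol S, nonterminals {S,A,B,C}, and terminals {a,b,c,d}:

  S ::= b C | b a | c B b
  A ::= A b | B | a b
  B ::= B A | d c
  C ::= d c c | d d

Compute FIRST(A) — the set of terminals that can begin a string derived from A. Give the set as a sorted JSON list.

FIRST sets, iterate to fixpoint:
iter 1:
  A via A→a b: +{a}
  B via B→d c: +{d}
  C via C→d c c: +{d}
  S via S→b C: +{b}
  S via S→c B b: +{c}
  FIRST[S]={b,c}  FIRST[A]={a}  FIRST[B]={d}  FIRST[C]={d}
iter 2:
  A via A→B: +{d}
  FIRST[S]={b,c}  FIRST[A]={a,d}  FIRST[B]={d}  FIRST[C]={d}
iter 3: (stable)
  FIRST[S]={b,c}  FIRST[A]={a,d}  FIRST[B]={d}  FIRST[C]={d}

FIRST(A) = ["a", "d"]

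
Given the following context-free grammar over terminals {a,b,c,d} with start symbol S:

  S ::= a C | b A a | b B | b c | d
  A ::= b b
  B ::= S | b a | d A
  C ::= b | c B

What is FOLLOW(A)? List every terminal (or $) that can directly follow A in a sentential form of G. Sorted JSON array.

FIRST sets, iterate to fixpoint:
round 1:
  A via A→b b: +{b}
  B via B→b a: +{b}
  B via B→d A: +{d}
  C via C→b: +{b}
  C via C→c B: +{c}
  S via S→a C: +{a}
  S via S→b A a: +{b}
  S via S→d: +{d}
  S: {a,b,d}  A: {b}  B: {b,d}  C: {b,c}
round 2:
  B via B→S: +{a}
  S: {a,b,d}  A: {b}  B: {a,b,d}  C: {b,c}
round 3: done
  S: {a,b,d}  A: {b}  B: {a,b,d}  C: {b,c}

FOLLOW iteration:
seed FOLLOW(S) with $
iter 1:
  S→a C: FOLLOW(C) ⊇ FOLLOW(S) ⊇ {$}; new: +{$}
  S→b A a: FOLLOW(A) ⊇ FIRST(a) = {a}; new: +{a}
  S→b B: FOLLOW(B) ⊇ FOLLOW(S) ⊇ {$}; new: +{$}
  FOLLOW(S)={$}  FOLLOW(A)={a}  FOLLOW(B)={$}  FOLLOW(C)={$}
iter 2:
  B→d A: FOLLOW(A) ⊇ FOLLOW(B) ⊇ {$}; new: +{$}
  FOLLOW(S)={$}  FOLLOW(A)={$,a}  FOLLOW(B)={$}  FOLLOW(C)={$}
iter 3: — fixpoint
  FOLLOW(S)={$}  FOLLOW(A)={$,a}  FOLLOW(B)={$}  FOLLOW(C)={$}

FOLLOW(A) = ["$", "a"]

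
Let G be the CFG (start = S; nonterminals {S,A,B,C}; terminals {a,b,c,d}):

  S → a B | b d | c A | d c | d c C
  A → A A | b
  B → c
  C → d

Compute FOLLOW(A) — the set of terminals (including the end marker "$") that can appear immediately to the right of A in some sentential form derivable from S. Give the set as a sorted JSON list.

Compute FIRST by fixpoint:
pass 1:
  A via A→b: +{b}
  B via B→c: +{c}
  C via C→d: +{d}
  S via S→a B: +{a}
  S via S→b d: +{b}
  S via S→c A: +{c}
  S via S→d c: +{d}
  FIRST(S)={a,b,c,d}  FIRST(A)={b}  FIRST(B)={c}  FIRST(C)={d}
pass 2: (no change)
  FIRST(S)={a,b,c,d}  FIRST(A)={b}  FIRST(B)={c}  FIRST(C)={d}

FOLLOW iteration:
initialize: $ ∈ FOLLOW(S)
iter 1:
  A→A A: FOLLOW(A) ⊇ FIRST(A) = {b}; new: +{b}
  S→a B: FOLLOW(B) ⊇ FOLLOW(S) ⊇ {$}; new: +{$}
  S→c A: FOLLOW(A) ⊇ FOLLOW(S) ⊇ {$}; new: +{$}
  S→d c C: FOLLOW(C) ⊇ FOLLOW(S) ⊇ {$}; new: +{$}
  FOLLOW[S]={$}  FOLLOW[A]={$,b}  FOLLOW[B]={$}  FOLLOW[C]={$}
iter 2: (no change)
  FOLLOW[S]={$}  FOLLOW[A]={$,b}  FOLLOW[B]={$}  FOLLOW[C]={$}

FOLLOW(A) = ["$", "b"]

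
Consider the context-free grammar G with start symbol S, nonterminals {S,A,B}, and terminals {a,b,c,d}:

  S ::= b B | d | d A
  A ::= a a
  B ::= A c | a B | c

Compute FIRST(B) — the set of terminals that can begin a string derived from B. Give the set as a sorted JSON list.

FIRST sets, iterate to fixpoint:
iter 1:
  A via A→a a: +{a}
  B via B→A c: +{a}
  B via B→c: +{c}
  S via S→b B: +{b}
  S via S→d: +{d}
  FIRST[S]={b,d}  FIRST[A]={a}  FIRST[B]={a,c}
iter 2: (no change)
  FIRST[S]={b,d}  FIRST[A]={a}  FIRST[B]={a,c}

FIRST(B) = ["a", "c"]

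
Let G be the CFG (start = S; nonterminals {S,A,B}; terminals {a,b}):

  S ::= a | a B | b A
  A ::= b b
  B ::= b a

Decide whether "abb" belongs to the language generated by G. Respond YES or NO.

CNF form of G:
  S -> T0 A | T1 B | a
  A -> T0 T0
  B -> T0 T1
  T0 -> b
  T1 -> a

CYK fill:
  T[0,0] 'a' = {S,T1}  orig:{S}
  T[1,1] 'b' = {T0}  orig:{}
  T[2,2] 'b' = {T0}  orig:{}
  T[0,1] 'ab' = ∅
  T[1,2] 'bb' = {A}
  T[0,2] 'abb' = ∅

S ∉ T[0,2] ⇒ NO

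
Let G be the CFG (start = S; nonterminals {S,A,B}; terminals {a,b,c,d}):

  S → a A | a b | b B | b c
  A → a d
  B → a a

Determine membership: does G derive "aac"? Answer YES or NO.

Convert to CNF:
  S -> T0 A | T0 T2 | T2 B | T2 T3
  A -> T0 T1
  B -> T0 T0
  T0 -> a
  T1 -> d
  T2 -> b
  T3 -> c

CYK table (by increasing span):
  T[0,0] 'a' = {T0}  orig:{}
  T[1,1] 'a' = {T0}  orig:{}
  T[2,2] 'c' = {T3}  orig:{}
  T[0,1] 'aa' = {B}
  T[1,2] 'ac' = ∅
  T[0,2] 'aac' = ∅

S ∉ T[0,2] ⇒ NO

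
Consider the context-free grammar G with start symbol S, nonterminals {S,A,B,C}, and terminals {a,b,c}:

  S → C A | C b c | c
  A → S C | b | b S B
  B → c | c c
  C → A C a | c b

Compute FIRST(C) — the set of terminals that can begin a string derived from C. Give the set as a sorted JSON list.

FIRST sets, iterate to fixpoint:
round 1:
  A via A→b: +{b}
  B via B→c: +{c}
  C via C→A C a: +{b}
  C via C→c b: +{c}
  S via S→C A: +{b,c}
  S: {b,c}  A: {b}  B: {c}  C: {b,c}
round 2:
  A via A→S C: +{c}
  S: {b,c}  A: {b,c}  B: {c}  C: {b,c}
round 3: — fixpoint
  S: {b,c}  A: {b,c}  B: {c}  C: {b,c}

FIRST(C) = ["b", "c"]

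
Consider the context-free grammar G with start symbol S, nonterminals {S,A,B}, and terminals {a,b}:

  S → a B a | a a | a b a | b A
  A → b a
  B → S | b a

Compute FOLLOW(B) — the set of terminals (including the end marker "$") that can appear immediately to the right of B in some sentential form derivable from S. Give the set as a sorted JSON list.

FIRST iteration:
iter 1:
  A via A→b a: +{b}
  B via B→b a: +{b}
  S via S→a B a: +{a}
  S via S→b A: +{b}
  S: {a,b}  A: {b}  B: {b}
iter 2:
  B via B→S: +{a}
  S: {a,b}  A: {b}  B: {a,b}
iter 3: done
  S: {a,b}  A: {b}  B: {a,b}

Compute FOLLOW by fixpoint:
initialize: $ ∈ FOLLOW(S)
[1]
  S→a B a: FOLLOW(B) ⊇ FIRST(a) = {a}; new: +{a}
  S→b A: FOLLOW(A) ⊇ FOLLOW(S) ⊇ {$}; new: +{$}
  FOLLOW(S)={$}  FOLLOW(A)={$}  FOLLOW(B)={a}
[2]
  B→S: FOLLOW(S) ⊇ FOLLOW(B) ⊇ {a}; new: +{a}
  S→b A: FOLLOW(A) ⊇ FOLLOW(S) ⊇ {$,a}; new: +{a}
  FOLLOW(S)={$,a}  FOLLOW(A)={$,a}  FOLLOW(B)={a}
[3] (stable)
  FOLLOW(S)={$,a}  FOLLOW(A)={$,a}  FOLLOW(B)={a}

FOLLOW(B) = ["a"]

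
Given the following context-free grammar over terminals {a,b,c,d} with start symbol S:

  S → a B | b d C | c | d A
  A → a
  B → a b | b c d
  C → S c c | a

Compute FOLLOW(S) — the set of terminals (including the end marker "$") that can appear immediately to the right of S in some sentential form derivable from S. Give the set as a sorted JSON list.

FIRST sets, iterate to fixpoint:
[1]
  A via A→a: +{a}
  B via B→a b: +{a}
  B via B→b c d: +{b}
  C via C→a: +{a}
  S via S→a B: +{a}
  S via S→b d C: +{b}
  S via S→c: +{c}
  S via S→d A: +{d}
  FIRST[S]={a,b,c,d}  FIRST[A]={a}  FIRST[B]={a,b}  FIRST[C]={a}
[2]
  C via C→S c c: +{b,c,d}
  FIRST[S]={a,b,c,d}  FIRST[A]={a}  FIRST[B]={a,b}  FIRST[C]={a,b,c,d}
[3] (no change)
  FIRST[S]={a,b,c,d}  FIRST[A]={a}  FIRST[B]={a,b}  FIRST[C]={a,b,c,d}

FOLLOW iteration:
initialize: $ ∈ FOLLOW(S)
round 1:
  C→S c c: FOLLOW(S) ⊇ FIRST(c) = {c}; new: +{c}
  S→a B: FOLLOW(B) ⊇ FOLLOW(S) ⊇ {$,c}; new: +{$,c}
  S→b d C: FOLLOW(C) ⊇ FOLLOW(S) ⊇ {$,c}; new: +{$,c}
  S→d A: FOLLOW(A) ⊇ FOLLOW(S) ⊇ {$,c}; new: +{$,c}
  S: {$,c}  A: {$,c}  B: {$,c}  C: {$,c}
round 2: done
  S: {$,c}  A: {$,c}  B: {$,c}  C: {$,c}

FOLLOW(S) = ["$", "c"]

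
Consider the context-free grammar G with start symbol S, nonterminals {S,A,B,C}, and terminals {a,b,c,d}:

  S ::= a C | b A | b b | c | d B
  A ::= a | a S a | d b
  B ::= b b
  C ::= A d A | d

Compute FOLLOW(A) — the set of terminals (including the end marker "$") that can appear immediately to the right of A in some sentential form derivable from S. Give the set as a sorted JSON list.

FIRST sets, iterate to fixpoint:
pass 1:
  A via A→a: +{a}
  A via A→d b: +{d}
  B via B→b b: +{b}
  C via C→A d A: +{a,d}
  S via S→a C: +{a}
  S via S→b A: +{b}
  S via S→c: +{c}
  S via S→d B: +{d}
  FIRST[S]={a,b,c,d}  FIRST[A]={a,d}  FIRST[B]={b}  FIRST[C]={a,d}
pass 2: done
  FIRST[S]={a,b,c,d}  FIRST[A]={a,d}  FIRST[B]={b}  FIRST[C]={a,d}

FOLLOW sets:
initialize: $ ∈ FOLLOW(S)
round 1:
  A→a S a: FOLLOW(S) ⊇ FIRST(a) = {a}; new: +{a}
  C→A d A: FOLLOW(A) ⊇ FIRST(d) = {d}; new: +{d}
  S→a C: FOLLOW(C) ⊇ FOLLOW(S) ⊇ {$,a}; new: +{$,a}
  S→b A: FOLLOW(A) ⊇ FOLLOW(S) ⊇ {$,a}; new: +{$,a}
  S→d B: FOLLOW(B) ⊇ FOLLOW(S) ⊇ {$,a}; new: +{$,a}
  FOLLOW(S)={$,a}  FOLLOW(A)={$,a,d}  FOLLOW(B)={$,a}  FOLLOW(C)={$,a}
round 2: done
  FOLLOW(S)={$,a}  FOLLOW(A)={$,a,d}  FOLLOW(B)={$,a}  FOLLOW(C)={$,a}

FOLLOW(A) = ["$", "a", "d"]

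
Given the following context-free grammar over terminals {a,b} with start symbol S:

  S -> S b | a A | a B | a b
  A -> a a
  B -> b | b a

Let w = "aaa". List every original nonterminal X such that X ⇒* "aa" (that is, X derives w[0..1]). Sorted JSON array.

CNF form of G:
  S -> S T1 | T0 A | T0 B | T0 T1
  A -> T0 T0
  B -> T1 T0 | b
  T0 -> a
  T1 -> b

CYK table (by increasing span), restricted to cells inside w[0..1]:
  T[0,0] 'a' = {T0}  orig:{}
  T[1,1] 'a' = {T0}  orig:{}
  T[0,1] 'aa' = {A}

Original NTs in T[0,1] deriving "aa": ["A"]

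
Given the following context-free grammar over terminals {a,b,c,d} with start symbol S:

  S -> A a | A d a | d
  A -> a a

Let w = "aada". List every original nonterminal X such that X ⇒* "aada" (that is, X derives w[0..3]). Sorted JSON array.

Convert to CNF:
  S -> A T0 | A X2 | d
  A -> T0 T0
  T0 -> a
  T1 -> d
  X2 -> T1 T0

CYK table (by increasing span) — only the sub-triangle for w[0..3]:
  [0..0]={T0}  "a"  orig:{}
  [1..1]={T0}  "a"  orig:{}
  [2..2]={S,T1}  "d"  orig:{S}
  [3..3]={T0}  "a"  orig:{}
  [0..1]={A}  "aa"
  [1..2]=∅  "ad"
  [2..3]={X2}  "da"  orig:{}
  [0..2]=∅  "aad"
  [1..3]=∅  "ada"
  [0..3]={S}  "aada"

Original NTs in T[0,3] deriving "aada": ["S"]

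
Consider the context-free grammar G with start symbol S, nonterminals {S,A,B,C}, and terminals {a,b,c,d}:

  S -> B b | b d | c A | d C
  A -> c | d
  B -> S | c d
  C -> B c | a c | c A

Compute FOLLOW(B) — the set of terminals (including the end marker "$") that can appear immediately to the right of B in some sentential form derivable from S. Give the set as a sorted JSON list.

FIRST sets, iterate to fixpoint:
[1]
  A via A→c: +{c}
  A via A→d: +{d}
  B via B→c d: +{c}
  C via C→B c: +{c}
  C via C→a c: +{a}
  S via S→B b: +{c}
  S via S→b d: +{b}
  S via S→d C: +{d}
  FIRST(S)={b,c,d}  FIRST(A)={c,d}  FIRST(B)={c}  FIRST(C)={a,c}
[2]
  B via B→S: +{b,d}
  C via C→B c: +{b,d}
  FIRST(S)={b,c,d}  FIRST(A)={c,d}  FIRST(B)={b,c,d}  FIRST(C)={a,b,c,d}
[3] done
  FIRST(S)={b,c,d}  FIRST(A)={c,d}  FIRST(B)={b,c,d}  FIRST(C)={a,b,c,d}

Compute FOLLOW by fixpoint:
FOLLOW(S) := {$}
pass 1:
  C→B c: FOLLOW(B) ⊇ FIRST(c) = {c}; new: +{c}
  S→B b: FOLLOW(B) ⊇ FIRST(b) = {b}; new: +{b}
  S→c A: FOLLOW(A) ⊇ FOLLOW(S) ⊇ {$}; new: +{$}
  S→d C: FOLLOW(C) ⊇ FOLLOW(S) ⊇ {$}; new: +{$}
  FOLLOW(S)={$}  FOLLOW(A)={$}  FOLLOW(B)={b,c}  FOLLOW(C)={$}
pass 2:
  B→S: FOLLOW(S) ⊇ FOLLOW(B) ⊇ {b,c}; new: +{b,c}
  S→c A: FOLLOW(A) ⊇ FOLLOW(S) ⊇ {$,b,c}; new: +{b,c}
  S→d C: FOLLOW(C) ⊇ FOLLOW(S) ⊇ {$,b,c}; new: +{b,c}
  FOLLOW(S)={$,b,c}  FOLLOW(A)={$,b,c}  FOLLOW(B)={b,c}  FOLLOW(C)={$,b,c}
pass 3: (stable)
  FOLLOW(S)={$,b,c}  FOLLOW(A)={$,b,c}  FOLLOW(B)={b,c}  FOLLOW(C)={$,b,c}

FOLLOW(B) = ["b", "c"]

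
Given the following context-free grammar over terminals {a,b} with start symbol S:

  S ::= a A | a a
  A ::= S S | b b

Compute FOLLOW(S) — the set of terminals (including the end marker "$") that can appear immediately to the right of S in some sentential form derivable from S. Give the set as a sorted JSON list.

FIRST sets, iterate to fixpoint:
round 1:
  A via A→b b: +{b}
  S via S→a A: +{a}
  FIRST(S)={a}  FIRST(A)={b}
round 2:
  A via A→S S: +{a}
  FIRST(S)={a}  FIRST(A)={a,b}
round 3: (stable)
  FIRST(S)={a}  FIRST(A)={a,b}

FOLLOW iteration:
initialize: $ ∈ FOLLOW(S)
[1]
  A→S S: FOLLOW(S) ⊇ FIRST(S) = {a}; new: +{a}
  S→a A: FOLLOW(A) ⊇ FOLLOW(S) ⊇ {$,a}; new: +{$,a}
  S: {$,a}  A: {$,a}
[2] done
  S: {$,a}  A: {$,a}

FOLLOW(S) = ["$", "a"]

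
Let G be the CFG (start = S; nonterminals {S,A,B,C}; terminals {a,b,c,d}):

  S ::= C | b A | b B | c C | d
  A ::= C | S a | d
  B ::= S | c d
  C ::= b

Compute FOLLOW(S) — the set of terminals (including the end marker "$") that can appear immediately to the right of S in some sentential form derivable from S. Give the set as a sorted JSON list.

Compute FIRST by fixpoint:
round 1:
  A via A→d: +{d}
  B via B→c d: +{c}
  C via C→b: +{b}
  S via S→C: +{b}
  S via S→c C: +{c}
  S via S→d: +{d}
  FIRST[S]={b,c,d}  FIRST[A]={d}  FIRST[B]={c}  FIRST[C]={b}
round 2:
  A via A→C: +{b}
  A via A→S a: +{c}
  B via B→S: +{b,d}
  FIRST[S]={b,c,d}  FIRST[A]={b,c,d}  FIRST[B]={b,c,d}  FIRST[C]={b}
round 3: done
  FIRST[S]={b,c,d}  FIRST[A]={b,c,d}  FIRST[B]={b,c,d}  FIRST[C]={b}

FOLLOW iteration:
seed FOLLOW(S) with $
pass 1:
  A→S a: FOLLOW(S) ⊇ FIRST(a) = {a}; new: +{a}
  S→C: FOLLOW(C) ⊇ FOLLOW(S) ⊇ {$,a}; new: +{$,a}
  S→b A: FOLLOW(A) ⊇ FOLLOW(S) ⊇ {$,a}; new: +{$,a}
  S→b B: FOLLOW(B) ⊇ FOLLOW(S) ⊇ {$,a}; new: +{$,a}
  FOLLOW(S)={$,a}  FOLLOW(A)={$,a}  FOLLOW(B)={$,a}  FOLLOW(C)={$,a}
pass 2: — fixpoint
  FOLLOW(S)={$,a}  FOLLOW(A)={$,a}  FOLLOW(B)={$,a}  FOLLOW(C)={$,a}

FOLLOW(S) = ["$", "a"]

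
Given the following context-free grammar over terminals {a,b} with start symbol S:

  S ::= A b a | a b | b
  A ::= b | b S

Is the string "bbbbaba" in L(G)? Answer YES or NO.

CNF form of G:
  S -> A X2 | T1 T0 | b
  A -> T0 S | b
  T0 -> b
  T1 -> a
  X2 -> T0 T1

Fill CYK table bottom-up:
  [0..0]={A,S,T0}  "b"  orig:{A,S}
  [1..1]={A,S,T0}  "b"  orig:{A,S}
  [2..2]={A,S,T0}  "b"  orig:{A,S}
  [3..3]={A,S,T0}  "b"  orig:{A,S}
  [4..4]={T1}  "a"  orig:{}
  [5..5]={A,S,T0}  "b"  orig:{A,S}
  [6..6]={T1}  "a"  orig:{}
  [0..1]={A}  "bb"
  [1..2]={A}  "bb"
  [2..3]={A}  "bb"
  [3..4]={X2}  "ba"  orig:{}
  [4..5]={S}  "ab"
  [5..6]={X2}  "ba"  orig:{}
  [0..2]=∅  "bbb"
  [1..3]=∅  "bbb"
  [2..4]={S}  "bba"
  [3..5]={A}  "bab"
  [4..6]=∅  "aba"
  [0..3]=∅  "bbbb"
  [1..4]={A,S}  "bbba"
  [2..5]=∅  "bbab"
  [3..6]=∅  "baba"
  [0..4]={A}  "bbbba"
  [1..5]=∅  "bbbab"
  [2..6]=∅  "bbaba"
  [0..5]=∅  "bbbbab"
  [1..6]={S}  "bbbaba"
  [0..6]={A,S}  "bbbbaba"

S ∈ T[0,6] ⇒ YES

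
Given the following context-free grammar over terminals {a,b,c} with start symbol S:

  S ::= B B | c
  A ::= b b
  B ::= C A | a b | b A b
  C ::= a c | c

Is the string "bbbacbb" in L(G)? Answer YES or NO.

Convert to CNF:
  S -> B B | c
  A -> T0 T0
  B -> C A | T0 X3 | T1 T0
  C -> T1 T2 | c
  T0 -> b
  T1 -> a
  T2 -> c
  X3 -> A T0

Fill CYK table bottom-up:
  cell(0,0) b: {T0}  orig:{}
  cell(1,1) b: {T0}  orig:{}
  cell(2,2) b: {T0}  orig:{}
  cell(3,3) a: {T1}  orig:{}
  cell(4,4) c: {C,S,T2}  orig:{C,S}
  cell(5,5) b: {T0}  orig:{}
  cell(6,6) b: {T0}  orig:{}
  cell(0,1) bb: {A}
  cell(1,2) bb: {A}
  cell(2,3) ba: ∅
  cell(3,4) ac: {C}
  cell(4,5) cb: ∅
  cell(5,6) bb: {A}
  cell(0,2) bbb: {X3}  orig:{}
  cell(1,3) bba: ∅
  cell(2,4) bac: ∅
  cell(3,5) acb: ∅
  cell(4,6) cbb: {B}
  cell(0,3) bbba: ∅
  cell(1,4) bbac: ∅
  cell(2,5) bacb: ∅
  cell(3,6) acbb: {B}
  cell(0,4) bbbac: ∅
  cell(1,5) bbacb: ∅
  cell(2,6) bacbb: ∅
  cell(0,5) bbbacb: ∅
  cell(1,6) bbacbb: ∅
  cell(0,6) bbbacbb: ∅

S ∉ T[0,6] ⇒ NO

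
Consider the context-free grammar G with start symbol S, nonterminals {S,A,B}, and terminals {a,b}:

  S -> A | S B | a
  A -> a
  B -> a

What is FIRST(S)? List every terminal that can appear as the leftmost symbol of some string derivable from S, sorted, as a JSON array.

FIRST iteration:
[1]
  A via A→a: +{a}
  B via B→a: +{a}
  S via S→A: +{a}
  FIRST[S]={a}  FIRST[A]={a}  FIRST[B]={a}
[2] (no change)
  FIRST[S]={a}  FIRST[A]={a}  FIRST[B]={a}

FIRST(S) = ["a"]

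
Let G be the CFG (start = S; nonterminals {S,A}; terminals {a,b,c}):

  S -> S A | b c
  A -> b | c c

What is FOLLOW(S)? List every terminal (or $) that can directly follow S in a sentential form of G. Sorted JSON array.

Compute FIRST by fixpoint:
[1]
  A via A→b: +{b}
  A via A→c c: +{c}
  S via S→b c: +{b}
  FIRST[S]={b}  FIRST[A]={b,c}
[2] (stable)
  FIRST[S]={b}  FIRST[A]={b,c}

FOLLOW sets:
seed FOLLOW(S) with $
[1]
  S→S A: FOLLOW(S) ⊇ FIRST(A) = {b,c}; new: +{b,c}
  S→S A: FOLLOW(A) ⊇ FOLLOW(S) ⊇ {$,b,c}; new: +{$,b,c}
  FOLLOW(S)={$,b,c}  FOLLOW(A)={$,b,c}
[2] — fixpoint
  FOLLOW(S)={$,b,c}  FOLLOW(A)={$,b,c}

FOLLOW(S) = ["$", "b", "c"]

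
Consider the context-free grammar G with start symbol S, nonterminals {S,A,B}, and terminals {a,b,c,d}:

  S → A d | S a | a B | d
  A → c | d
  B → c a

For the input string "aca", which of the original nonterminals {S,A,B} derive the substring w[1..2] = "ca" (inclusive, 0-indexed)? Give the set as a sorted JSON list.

Convert to CNF:
  S -> A T2 | S T1 | T1 B | d
  A -> c | d
  B -> T0 T1
  T0 -> c
  T1 -> a
  T2 -> d

CYK table (by increasing span) — only the sub-triangle for w[1..2]:
  T[1,1] 'c' = {A,T0}  orig:{A}
  T[2,2] 'a' = {T1}  orig:{}
  T[1,2] 'ca' = {B}

Original NTs in T[1,2] deriving "ca": ["B"]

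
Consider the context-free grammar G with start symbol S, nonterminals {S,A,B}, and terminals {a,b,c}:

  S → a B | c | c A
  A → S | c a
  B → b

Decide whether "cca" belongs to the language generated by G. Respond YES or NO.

CNF form of G:
  S -> T0 B | T1 A | c
  A -> T0 B | T1 A | T1 T0 | c
  B -> b
  T0 -> a
  T1 -> c

Fill CYK table bottom-up:
  cell(0,0) c: {A,S,T1}  orig:{A,S}
  cell(1,1) c: {A,S,T1}  orig:{A,S}
  cell(2,2) a: {T0}  orig:{}
  cell(0,1) cc: {A,S}
  cell(1,2) ca: {A}
  cell(0,2) cca: {A,S}

S ∈ T[0,2] ⇒ YES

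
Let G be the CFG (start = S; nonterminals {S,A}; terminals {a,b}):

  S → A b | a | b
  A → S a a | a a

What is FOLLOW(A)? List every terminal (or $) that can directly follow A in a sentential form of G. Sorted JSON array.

FIRST sets, iterate to fixpoint:
pass 1:
  A via A→a a: +{a}
  S via S→A b: +{a}
  S via S→b: +{b}
  FIRST(S)={a,b}  FIRST(A)={a}
pass 2:
  A via A→S a a: +{b}
  FIRST(S)={a,b}  FIRST(A)={a,b}
pass 3: (stable)
  FIRST(S)={a,b}  FIRST(A)={a,b}

FOLLOW sets:
initialize: $ ∈ FOLLOW(S)
pass 1:
  A→S a a: FOLLOW(S) ⊇ FIRST(a) = {a}; new: +{a}
  S→A b: FOLLOW(A) ⊇ FIRST(b) = {b}; new: +{b}
  FOLLOW[S]={$,a}  FOLLOW[A]={b}
pass 2: done
  FOLLOW[S]={$,a}  FOLLOW[A]={b}

FOLLOW(A) = ["b"]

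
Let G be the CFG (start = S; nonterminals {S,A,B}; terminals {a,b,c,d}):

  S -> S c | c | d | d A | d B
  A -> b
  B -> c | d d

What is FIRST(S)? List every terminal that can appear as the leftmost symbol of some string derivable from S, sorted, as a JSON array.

Compute FIRST by fixpoint:
[1]
  A via A→b: +{b}
  B via B→c: +{c}
  B via B→d d: +{d}
  S via S→c: +{c}
  S via S→d: +{d}
  S: {c,d}  A: {b}  B: {c,d}
[2] (no change)
  S: {c,d}  A: {b}  B: {c,d}

FIRST(S) = ["c", "d"]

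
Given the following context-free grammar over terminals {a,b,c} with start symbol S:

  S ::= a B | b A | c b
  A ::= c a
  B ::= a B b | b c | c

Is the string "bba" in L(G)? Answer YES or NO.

CNF form of G:
  S -> T0 T2 | T1 B | T2 A
  A -> T0 T1
  B -> T1 X3 | T2 T0 | c
  T0 -> c
  T1 -> a
  T2 -> b
  X3 -> B T2

CYK table (by increasing span):
  cell(0,0) b: {T2}  orig:{}
  cell(1,1) b: {T2}  orig:{}
  cell(2,2) a: {T1}  orig:{}
  cell(0,1) bb: ∅
  cell(1,2) ba: ∅
  cell(0,2) bba: ∅

S ∉ T[0,2] ⇒ NO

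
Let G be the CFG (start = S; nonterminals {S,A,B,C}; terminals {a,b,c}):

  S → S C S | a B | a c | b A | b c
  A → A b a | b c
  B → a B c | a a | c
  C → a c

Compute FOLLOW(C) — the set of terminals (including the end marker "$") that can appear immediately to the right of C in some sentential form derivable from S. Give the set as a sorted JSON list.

Compute FIRST by fixpoint:
round 1:
  A via A→b c: +{b}
  B via B→a B c: +{a}
  B via B→c: +{c}
  C via C→a c: +{a}
  S via S→a B: +{a}
  S via S→b A: +{b}
  S: {a,b}  A: {b}  B: {a,c}  C: {a}
round 2: — fixpoint
  S: {a,b}  A: {b}  B: {a,c}  C: {a}

FOLLOW sets:
initialize: $ ∈ FOLLOW(S)
pass 1:
  A→A b a: FOLLOW(A) ⊇ FIRST(b) = {b}; new: +{b}
  B→a B c: FOLLOW(B) ⊇ FIRST(c) = {c}; new: +{c}
  S→S C S: FOLLOW(S) ⊇ FIRST(C) = {a}; new: +{a}
  S→S C S: FOLLOW(C) ⊇ FIRST(S) = {a,b}; new: +{a,b}
  S→a B: FOLLOW(B) ⊇ FOLLOW(S) ⊇ {$,a}; new: +{$,a}
  S→b A: FOLLOW(A) ⊇ FOLLOW(S) ⊇ {$,a}; new: +{$,a}
  FOLLOW[S]={$,a}  FOLLOW[A]={$,a,b}  FOLLOW[B]={$,a,c}  FOLLOW[C]={a,b}
pass 2: (no change)
  FOLLOW[S]={$,a}  FOLLOW[A]={$,a,b}  FOLLOW[B]={$,a,c}  FOLLOW[C]={a,b}

FOLLOW(C) = ["a", "b"]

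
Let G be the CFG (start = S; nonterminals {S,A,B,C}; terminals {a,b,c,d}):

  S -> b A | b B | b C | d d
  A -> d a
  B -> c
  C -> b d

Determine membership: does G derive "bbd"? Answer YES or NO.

CNF form of G:
  S -> T0 T0 | T2 A | T2 B | T2 C
  A -> T0 T1
  B -> c
  C -> T2 T0
  T0 -> d
  T1 -> a
  T2 -> b

CYK fill:
  [0..0]={T2}  "b"  orig:{}
  [1..1]={T2}  "b"  orig:{}
  [2..2]={T0}  "d"  orig:{}
  [0..1]=∅  "bb"
  [1..2]={C}  "bd"
  [0..2]={S}  "bbd"

S ∈ T[0,2] ⇒ YES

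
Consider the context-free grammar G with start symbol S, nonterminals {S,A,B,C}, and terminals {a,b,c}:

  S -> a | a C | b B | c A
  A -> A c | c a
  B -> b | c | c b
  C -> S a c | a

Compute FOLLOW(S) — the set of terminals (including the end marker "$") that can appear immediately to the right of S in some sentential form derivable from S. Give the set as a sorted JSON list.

FIRST iteration:
[1]
  A via A→c a: +{c}
  B via B→b: +{b}
  B via B→c: +{c}
  C via C→a: +{a}
  S via S→a: +{a}
  S via S→b B: +{b}
  S via S→c A: +{c}
  S: {a,b,c}  A: {c}  B: {b,c}  C: {a}
[2]
  C via C→S a c: +{b,c}
  S: {a,b,c}  A: {c}  B: {b,c}  C: {a,b,c}
[3] (no change)
  S: {a,b,c}  A: {c}  B: {b,c}  C: {a,b,c}

Compute FOLLOW by fixpoint:
seed FOLLOW(S) with $
iter 1:
  A→A c: FOLLOW(A) ⊇ FIRST(c) = {c}; new: +{c}
  C→S a c: FOLLOW(S) ⊇ FIRST(a) = {a}; new: +{a}
  S→a C: FOLLOW(C) ⊇ FOLLOW(S) ⊇ {$,a}; new: +{$,a}
  S→b B: FOLLOW(B) ⊇ FOLLOW(S) ⊇ {$,a}; new: +{$,a}
  S→c A: FOLLOW(A) ⊇ FOLLOW(S) ⊇ {$,a}; new: +{$,a}
  FOLLOW(S)={$,a}  FOLLOW(A)={$,a,c}  FOLLOW(B)={$,a}  FOLLOW(C)={$,a}
iter 2: (stable)
  FOLLOW(S)={$,a}  FOLLOW(A)={$,a,c}  FOLLOW(B)={$,a}  FOLLOW(C)={$,a}

FOLLOW(S) = ["$", "a"]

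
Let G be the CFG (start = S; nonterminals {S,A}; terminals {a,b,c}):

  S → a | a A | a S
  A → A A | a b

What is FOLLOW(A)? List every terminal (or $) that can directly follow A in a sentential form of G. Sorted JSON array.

Compute FIRST by fixpoint:
iter 1:
  A via A→a b: +{a}
  S via S→a: +{a}
  FIRST[S]={a}  FIRST[A]={a}
iter 2: (no change)
  FIRST[S]={a}  FIRST[A]={a}

Compute FOLLOW by fixpoint:
seed FOLLOW(S) with $
iter 1:
  A→A A: FOLLOW(A) ⊇ FIRST(A) = {a}; new: +{a}
  S→a A: FOLLOW(A) ⊇ FOLLOW(S) ⊇ {$}; new: +{$}
  FOLLOW(S)={$}  FOLLOW(A)={$,a}
iter 2: — fixpoint
  FOLLOW(S)={$}  FOLLOW(A)={$,a}

FOLLOW(A) = ["$", "a"]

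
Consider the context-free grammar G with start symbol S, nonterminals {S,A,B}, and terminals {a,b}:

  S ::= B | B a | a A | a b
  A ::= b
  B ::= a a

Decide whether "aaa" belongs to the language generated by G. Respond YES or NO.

Convert to CNF:
  S -> B T0 | T0 A | T0 T0 | T0 T1
  A -> b
  B -> T0 T0
  T0 -> a
  T1 -> b

CYK fill:
  cell(0,0) a: {T0}  orig:{}
  cell(1,1) a: {T0}  orig:{}
  cell(2,2) a: {T0}  orig:{}
  cell(0,1) aa: {B,S}
  cell(1,2) aa: {B,S}
  cell(0,2) aaa: {S}

S ∈ T[0,2] ⇒ YES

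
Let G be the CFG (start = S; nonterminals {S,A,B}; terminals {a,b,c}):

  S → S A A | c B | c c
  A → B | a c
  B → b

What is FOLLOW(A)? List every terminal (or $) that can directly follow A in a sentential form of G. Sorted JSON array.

FIRST iteration:
pass 1:
  A via A→a c: +{a}
  B via B→b: +{b}
  S via S→c B: +{c}
  S: {c}  A: {a}  B: {b}
pass 2:
  A via A→B: +{b}
  S: {c}  A: {a,b}  B: {b}
pass 3: (no change)
  S: {c}  A: {a,b}  B: {b}

Compute FOLLOW by fixpoint:
FOLLOW(S) := {$}
pass 1:
  S→S A A: FOLLOW(S) ⊇ FIRST(A) = {a,b}; new: +{a,b}
  S→S A A: FOLLOW(A) ⊇ FIRST(A) = {a,b}; new: +{a,b}
  S→S A A: FOLLOW(A) ⊇ FOLLOW(S) ⊇ {$,a,b}; new: +{$}
  S→c B: FOLLOW(B) ⊇ FOLLOW(S) ⊇ {$,a,b}; new: +{$,a,b}
  FOLLOW(S)={$,a,b}  FOLLOW(A)={$,a,b}  FOLLOW(B)={$,a,b}
pass 2: (stable)
  FOLLOW(S)={$,a,b}  FOLLOW(A)={$,a,b}  FOLLOW(B)={$,a,b}

FOLLOW(A) = ["$", "a", "b"]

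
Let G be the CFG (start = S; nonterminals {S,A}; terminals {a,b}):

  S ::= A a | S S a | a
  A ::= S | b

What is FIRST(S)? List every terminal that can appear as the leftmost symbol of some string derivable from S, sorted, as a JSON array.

FIRST iteration:
pass 1:
  A via A→b: +{b}
  S via S→A a: +{b}
  S via S→a: +{a}
  FIRST(S)={a,b}  FIRST(A)={b}
pass 2:
  A via A→S: +{a}
  FIRST(S)={a,b}  FIRST(A)={a,b}
pass 3: done
  FIRST(S)={a,b}  FIRST(A)={a,b}

FIRST(S) = ["a", "b"]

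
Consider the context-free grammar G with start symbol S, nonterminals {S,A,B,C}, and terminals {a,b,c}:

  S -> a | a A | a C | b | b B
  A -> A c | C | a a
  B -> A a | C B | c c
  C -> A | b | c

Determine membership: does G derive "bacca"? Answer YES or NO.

CNF form of G:
  S -> T1 A | T1 C | T2 B | a | b
  A -> A T0 | T1 T1 | b | c
  B -> A T1 | C B | T0 T0
  C -> A T0 | T1 T1 | b | c
  T0 -> c
  T1 -> a
  T2 -> b

Fill CYK table bottom-up:
  T[0,0] 'b' = {A,C,S,T2}  orig:{A,C,S}
  T[1,1] 'a' = {S,T1}  orig:{S}
  T[2,2] 'c' = {A,C,T0}  orig:{A,C}
  T[3,3] 'c' = {A,C,T0}  orig:{A,C}
  T[4,4] 'a' = {S,T1}  orig:{S}
  T[0,1] 'ba' = {B}
  T[1,2] 'ac' = {S}
  T[2,3] 'cc' = {A,B,C}
  T[3,4] 'ca' = {B}
  T[0,2] 'bac' = ∅
  T[1,3] 'acc' = {S}
  T[2,4] 'cca' = {B}
  T[0,3] 'bacc' = ∅
  T[1,4] 'acca' = ∅
  T[0,4] 'bacca' = ∅

S ∉ T[0,4] ⇒ NO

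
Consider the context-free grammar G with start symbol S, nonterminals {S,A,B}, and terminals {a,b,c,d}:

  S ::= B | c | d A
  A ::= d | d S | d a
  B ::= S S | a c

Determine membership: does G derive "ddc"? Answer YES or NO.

Convert to CNF:
  S -> S S | T0 A | T1 T2 | c
  A -> T0 S | T0 T1 | d
  B -> S S | T1 T2
  T0 -> d
  T1 -> a
  T2 -> c

CYK table (by increasing span):
  [0..0]={A,T0}  "d"  orig:{A}
  [1..1]={A,T0}  "d"  orig:{A}
  [2..2]={S,T2}  "c"  orig:{S}
  [0..1]={S}  "dd"
  [1..2]={A}  "dc"
  [0..2]={B,S}  "ddc"

S ∈ T[0,2] ⇒ YES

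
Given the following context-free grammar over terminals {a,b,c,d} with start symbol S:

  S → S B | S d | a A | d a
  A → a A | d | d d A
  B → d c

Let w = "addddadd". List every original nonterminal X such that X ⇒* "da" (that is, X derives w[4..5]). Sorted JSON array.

Convert to CNF:
  S -> S B | S T1 | T0 A | T1 T0
  A -> T0 A | T1 X3 | d
  B -> T1 T2
  T0 -> a
  T1 -> d
  T2 -> c
  X3 -> T1 A

Fill CYK table bottom-up, restricted to cells inside w[4..5]:
  T[4,4] 'd' = {A,T1}  orig:{A}
  T[5,5] 'a' = {T0}  orig:{}
  T[4,5] 'da' = {S}

Original NTs in T[4,5] deriving "da": ["S"]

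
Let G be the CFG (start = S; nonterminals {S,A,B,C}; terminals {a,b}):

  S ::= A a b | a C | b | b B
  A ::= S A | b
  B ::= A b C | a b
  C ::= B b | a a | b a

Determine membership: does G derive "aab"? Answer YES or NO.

Convert to CNF:
  S -> A X3 | T0 B | T1 C | b
  A -> S A | b
  B -> A X2 | T1 T0
  C -> B T0 | T0 T1 | T1 T1
  T0 -> b
  T1 -> a
  X2 -> T0 C
  X3 -> T1 T0

CYK fill:
  T[0,0] 'a' = {T1}  orig:{}
  T[1,1] 'a' = {T1}  orig:{}
  T[2,2] 'b' = {A,S,T0}  orig:{A,S}
  T[0,1] 'aa' = {C}
  T[1,2] 'ab' = {B,X3}  orig:{B}
  T[0,2] 'aab' = ∅

S ∉ T[0,2] ⇒ NO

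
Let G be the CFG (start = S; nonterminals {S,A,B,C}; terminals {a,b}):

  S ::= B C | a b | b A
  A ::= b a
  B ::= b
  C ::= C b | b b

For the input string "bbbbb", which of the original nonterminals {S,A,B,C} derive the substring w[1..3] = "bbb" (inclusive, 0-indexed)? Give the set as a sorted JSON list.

CNF form of G:
  S -> B C | T0 A | T1 T0
  A -> T0 T1
  B -> b
  C -> C T0 | T0 T0
  T0 -> b
  T1 -> a

Fill CYK table bottom-up (cells [i..j] with 1 ≤ i ≤ j ≤ 3 only):
  T[1,1] 'b' = {B,T0}  orig:{B}
  T[2,2] 'b' = {B,T0}  orig:{B}
  T[3,3] 'b' = {B,T0}  orig:{B}
  T[1,2] 'bb' = {C}
  T[2,3] 'bb' = {C}
  T[1,3] 'bbb' = {C,S}

Original NTs in T[1,3] deriving "bbb": ["C", "S"]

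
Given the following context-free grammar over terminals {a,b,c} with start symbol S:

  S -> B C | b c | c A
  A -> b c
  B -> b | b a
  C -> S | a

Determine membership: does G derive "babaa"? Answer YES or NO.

Convert to CNF:
  S -> B C | T0 T1 | T1 A
  A -> T0 T1
  B -> T0 T2 | b
  C -> B C | T0 T1 | T1 A | a
  T0 -> b
  T1 -> c
  T2 -> a

CYK table (by increasing span):
  [0..0]={B,T0}  "b"  orig:{B}
  [1..1]={C,T2}  "a"  orig:{C}
  [2..2]={B,T0}  "b"  orig:{B}
  [3..3]={C,T2}  "a"  orig:{C}
  [4..4]={C,T2}  "a"  orig:{C}
  [0..1]={B,C,S}  "ba"
  [1..2]=∅  "ab"
  [2..3]={B,C,S}  "ba"
  [3..4]=∅  "aa"
  [0..2]=∅  "bab"
  [1..3]=∅  "aba"
  [2..4]={C,S}  "baa"
  [0..3]={C,S}  "baba"
  [1..4]=∅  "abaa"
  [0..4]={C,S}  "babaa"

S ∈ T[0,4] ⇒ YES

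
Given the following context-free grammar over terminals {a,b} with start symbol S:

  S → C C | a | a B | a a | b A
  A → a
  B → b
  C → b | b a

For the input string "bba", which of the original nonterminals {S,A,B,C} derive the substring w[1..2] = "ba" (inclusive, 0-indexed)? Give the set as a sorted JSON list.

CNF form of G:
  S -> C C | T0 A | T1 B | T1 T1 | a
  A -> a
  B -> b
  C -> T0 T1 | b
  T0 -> b
  T1 -> a

CYK fill, restricted to cells inside w[1..2]:
  [1..1]={B,C,T0}  "b"  orig:{B,C}
  [2..2]={A,S,T1}  "a"  orig:{A,S}
  [1..2]={C,S}  "ba"

Original NTs in T[1,2] deriving "ba": ["C", "S"]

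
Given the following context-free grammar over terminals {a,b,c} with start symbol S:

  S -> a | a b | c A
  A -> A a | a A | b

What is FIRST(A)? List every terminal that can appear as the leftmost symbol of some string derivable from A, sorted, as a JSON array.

Compute FIRST by fixpoint:
round 1:
  A via A→a A: +{a}
  A via A→b: +{b}
  S via S→a: +{a}
  S via S→c A: +{c}
  FIRST[S]={a,c}  FIRST[A]={a,b}
round 2: done
  FIRST[S]={a,c}  FIRST[A]={a,b}

FIRST(A) = ["a", "b"]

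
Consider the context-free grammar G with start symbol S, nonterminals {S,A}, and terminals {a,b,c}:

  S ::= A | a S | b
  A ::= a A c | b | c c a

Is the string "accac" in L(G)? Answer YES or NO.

Convert to CNF:
  S -> T0 S | T0 X4 | T1 X5 | b
  A -> T0 X2 | T1 X3 | b
  T0 -> a
  T1 -> c
  X2 -> A T1
  X3 -> T1 T0
  X4 -> A T1
  X5 -> T1 T0

CYK fill:
  T[0,0] 'a' = {T0}  orig:{}
  T[1,1] 'c' = {T1}  orig:{}
  T[2,2] 'c' = {T1}  orig:{}
  T[3,3] 'a' = {T0}  orig:{}
  T[4,4] 'c' = {T1}  orig:{}
  T[0,1] 'ac' = ∅
  T[1,2] 'cc' = ∅
  T[2,3] 'ca' = {X3,X5}  orig:{}
  T[3,4] 'ac' = ∅
  T[0,2] 'acc' = ∅
  T[1,3] 'cca' = {A,S}
  T[2,4] 'cac' = ∅
  T[0,3] 'acca' = {S}
  T[1,4] 'ccac' = {X2,X4}  orig:{}
  T[0,4] 'accac' = {A,S}

S ∈ T[0,4] ⇒ YES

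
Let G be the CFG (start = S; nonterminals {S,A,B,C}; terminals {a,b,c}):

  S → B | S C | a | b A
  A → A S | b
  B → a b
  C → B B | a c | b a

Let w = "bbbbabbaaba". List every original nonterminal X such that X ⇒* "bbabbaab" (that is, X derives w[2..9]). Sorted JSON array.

CNF form of G:
  S -> S C | T0 T1 | T1 A | a
  A -> A S | b
  B -> T0 T1
  C -> B B | T0 T2 | T1 T0
  T0 -> a
  T1 -> b
  T2 -> c

CYK fill — only the sub-triangle for w[2..9]:
  T[2,2] 'b' = {A,T1}  orig:{A}
  T[3,3] 'b' = {A,T1}  orig:{A}
  T[4,4] 'a' = {S,T0}  orig:{S}
  T[5,5] 'b' = {A,T1}  orig:{A}
  T[6,6] 'b' = {A,T1}  orig:{A}
  T[7,7] 'a' = {S,T0}  orig:{S}
  T[8,8] 'a' = {S,T0}  orig:{S}
  T[9,9] 'b' = {A,T1}  orig:{A}
  T[2,3] 'bb' = {S}
  T[3,4] 'ba' = {A,C}
  T[4,5] 'ab' = {B,S}
  T[5,6] 'bb' = {S}
  T[6,7] 'ba' = {A,C}
  T[7,8] 'aa' = ∅
  T[8,9] 'ab' = {B,S}
  T[2,4] 'bba' = {S}
  T[3,5] 'bab' = {A}
  T[4,6] 'abb' = ∅
  T[5,7] 'bba' = {S}
  T[6,8] 'baa' = {A}
  T[7,9] 'aab' = ∅
  T[2,5] 'bbab' = {S}
  T[3,6] 'babb' = {A}
  T[4,7] 'abba' = {S}
  T[5,8] 'bbaa' = {S}
  T[6,9] 'baab' = {A}
  T[2,6] 'bbabb' = {S}
  T[3,7] 'babba' = {A}
  T[4,8] 'abbaa' = ∅
  T[5,9] 'bbaab' = {S}
  T[2,7] 'bbabba' = {S}
  T[3,8] 'babbaa' = {A}
  T[4,9] 'abbaab' = ∅
  T[2,8] 'bbabbaa' = {S}
  T[3,9] 'babbaab' = {A}
  T[2,9] 'bbabbaab' = {S}

Original NTs in T[2,9] deriving "bbabbaab": ["S"]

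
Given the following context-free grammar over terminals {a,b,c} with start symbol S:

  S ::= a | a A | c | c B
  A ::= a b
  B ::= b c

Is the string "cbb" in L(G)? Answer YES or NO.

CNF form of G:
  S -> T0 A | T2 B | a | c
  A -> T0 T1
  B -> T1 T2
  T0 -> a
  T1 -> b
  T2 -> c

CYK fill:
  cell(0,0) c: {S,T2}  orig:{S}
  cell(1,1) b: {T1}  orig:{}
  cell(2,2) b: {T1}  orig:{}
  cell(0,1) cb: ∅
  cell(1,2) bb: ∅
  cell(0,2) cbb: ∅

S ∉ T[0,2] ⇒ NO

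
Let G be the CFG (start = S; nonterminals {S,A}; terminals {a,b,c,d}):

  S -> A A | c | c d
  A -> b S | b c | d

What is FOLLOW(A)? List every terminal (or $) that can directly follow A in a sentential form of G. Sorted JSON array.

Compute FIRST by fixpoint:
pass 1:
  A via A→b S: +{b}
  A via A→d: +{d}
  S via S→A A: +{b,d}
  S via S→c: +{c}
  S: {b,c,d}  A: {b,d}
pass 2: done
  S: {b,c,d}  A: {b,d}

FOLLOW sets:
FOLLOW(S) := {$}
iter 1:
  S→A A: FOLLOW(A) ⊇ FIRST(A) = {b,d}; new: +{b,d}
  S→A A: FOLLOW(A) ⊇ FOLLOW(S) ⊇ {$}; new: +{$}
  FOLLOW(S)={$}  FOLLOW(A)={$,b,d}
iter 2:
  A→b S: FOLLOW(S) ⊇ FOLLOW(A) ⊇ {$,b,d}; new: +{b,d}
  FOLLOW(S)={$,b,d}  FOLLOW(A)={$,b,d}
iter 3: (stable)
  FOLLOW(S)={$,b,d}  FOLLOW(A)={$,b,d}

FOLLOW(A) = ["$", "b", "d"]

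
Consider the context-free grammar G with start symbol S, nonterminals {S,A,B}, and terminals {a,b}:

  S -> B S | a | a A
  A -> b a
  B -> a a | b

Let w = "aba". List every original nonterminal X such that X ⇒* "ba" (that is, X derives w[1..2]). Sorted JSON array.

CNF form of G:
  S -> B S | T1 A | a
  A -> T0 T1
  B -> T1 T1 | b
  T0 -> b
  T1 -> a

CYK table (by increasing span), restricted to cells inside w[1..2]:
  cell(1,1) b: {B,T0}  orig:{B}
  cell(2,2) a: {S,T1}  orig:{S}
  cell(1,2) ba: {A,S}

Original NTs in T[1,2] deriving "ba": ["A", "S"]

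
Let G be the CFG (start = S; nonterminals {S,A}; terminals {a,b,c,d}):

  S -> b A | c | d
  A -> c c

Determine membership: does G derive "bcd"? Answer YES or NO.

Convert to CNF:
  S -> T1 A | c | d
  A -> T0 T0
  T0 -> c
  T1 -> b

Fill CYK table bottom-up:
  T[0,0] 'b' = {T1}  orig:{}
  T[1,1] 'c' = {S,T0}  orig:{S}
  T[2,2] 'd' = {S}
  T[0,1] 'bc' = ∅
  T[1,2] 'cd' = ∅
  T[0,2] 'bcd' = ∅

S ∉ T[0,2] ⇒ NO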